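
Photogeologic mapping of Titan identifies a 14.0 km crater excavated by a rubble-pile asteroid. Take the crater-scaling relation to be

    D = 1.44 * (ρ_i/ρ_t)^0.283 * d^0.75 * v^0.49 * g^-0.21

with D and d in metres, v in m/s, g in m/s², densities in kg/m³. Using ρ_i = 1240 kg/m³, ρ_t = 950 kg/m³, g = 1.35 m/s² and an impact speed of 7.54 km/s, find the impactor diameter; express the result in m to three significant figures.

d ≈ 598 m

Rearranging for d: d = [D / (1.44 · (1240/950)^0.283 · 7540^0.49 · 1.35^-0.21)]^(1/0.75).
D = 14000 m.
(1240/950)^0.283 = 1.078
7540^0.49 = 79.42
1.35^-0.21 = 0.9389
Denominator = 1.44 × 1.078 × 79.42 × 0.9389 = 115.8
D / 115.8 = 14000 / 115.8 = 120.9
d = 120.9^(1/0.75) = 120.9^1.3333 = 597.7 m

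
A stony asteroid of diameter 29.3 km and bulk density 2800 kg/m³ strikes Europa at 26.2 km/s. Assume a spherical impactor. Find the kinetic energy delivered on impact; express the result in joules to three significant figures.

E ≈ 1.27 × 10^25 J

d = 29300 m; v = 26200 m/s.
Mass m = (π/6) ρ d³ = (π/6) × 2800 × (29300)³ = 3.688 × 10^16 kg
E = ½ m v² = 0.5 × 3.688 × 10^16 × (26200)² = 1.266 × 10^25 J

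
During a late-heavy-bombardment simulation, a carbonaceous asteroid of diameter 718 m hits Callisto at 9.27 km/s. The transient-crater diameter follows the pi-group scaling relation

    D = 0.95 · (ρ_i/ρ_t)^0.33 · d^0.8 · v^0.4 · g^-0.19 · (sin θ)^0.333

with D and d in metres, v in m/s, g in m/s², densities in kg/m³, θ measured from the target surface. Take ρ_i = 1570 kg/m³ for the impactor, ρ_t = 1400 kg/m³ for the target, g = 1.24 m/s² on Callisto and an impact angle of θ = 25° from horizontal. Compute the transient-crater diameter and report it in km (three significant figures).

In SI units: v = 9270 m/s.
(ρ_i/ρ_t)^0.33 = (1570/1400)^0.33 = 1.039
d^0.8 = 718^0.8 = 192.7
v^0.4 = 9270^0.4 = 38.62
g^-0.19 = 1.24^-0.19 = 0.9600
(sin 25°)^0.333 = 0.4226^0.333 = 0.7506
D = 0.95 × 1.039 × 192.7 × 38.62 × 0.9600 × 0.7506 = 5293 m
   = 5.293 km

D ≈ 5.29 km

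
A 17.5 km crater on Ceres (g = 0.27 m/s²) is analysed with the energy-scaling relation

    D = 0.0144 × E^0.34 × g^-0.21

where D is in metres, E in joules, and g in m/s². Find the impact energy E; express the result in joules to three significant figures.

Rearranging: E = [D / (0.0144 · g^-0.21)]^(1/0.34).
D = 17500 m.
g^-0.21 = 0.27^-0.21 = 1.316
D / (0.0144 × 1.316) = 17500 / (0.01895) = 9.235 × 10^5
E = (9.235 × 10^5)^2.9412 = 3.512 × 10^17 J

E ≈ 3.51 × 10^17 J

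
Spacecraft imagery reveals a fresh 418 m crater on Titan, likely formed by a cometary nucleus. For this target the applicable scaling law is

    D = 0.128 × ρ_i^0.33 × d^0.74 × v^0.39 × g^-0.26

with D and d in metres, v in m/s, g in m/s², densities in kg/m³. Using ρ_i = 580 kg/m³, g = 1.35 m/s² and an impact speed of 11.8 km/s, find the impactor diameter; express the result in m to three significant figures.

Rearranging for d: d = [D / (0.128 · 580^0.33 · 11800^0.39 · 1.35^-0.26)]^(1/0.74).
580^0.33 = 8.165
11800^0.39 = 38.73
1.35^-0.26 = 0.9249
Denominator = 0.128 × 8.165 × 38.73 × 0.9249 = 37.44
D / 37.44 = 418 / 37.44 = 11.16
d = 11.16^(1/0.74) = 11.16^1.3514 = 26.05 m

d ≈ 26.1 m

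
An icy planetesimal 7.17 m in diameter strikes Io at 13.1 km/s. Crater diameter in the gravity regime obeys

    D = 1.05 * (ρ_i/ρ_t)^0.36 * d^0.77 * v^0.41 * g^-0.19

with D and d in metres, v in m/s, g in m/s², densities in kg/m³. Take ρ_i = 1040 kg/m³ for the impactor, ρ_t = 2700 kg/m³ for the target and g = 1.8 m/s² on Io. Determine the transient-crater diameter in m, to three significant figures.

In SI units: v = 13100 m/s.
(ρ_i/ρ_t)^0.36 = (1040/2700)^0.36 = 0.7093
d^0.77 = 7.17^0.77 = 4.558
v^0.41 = 13100^0.41 = 48.76
g^-0.19 = 1.8^-0.19 = 0.8943
D = 1.05 × 0.7093 × 4.558 × 48.76 × 0.8943 = 148.0 m

D ≈ 148 m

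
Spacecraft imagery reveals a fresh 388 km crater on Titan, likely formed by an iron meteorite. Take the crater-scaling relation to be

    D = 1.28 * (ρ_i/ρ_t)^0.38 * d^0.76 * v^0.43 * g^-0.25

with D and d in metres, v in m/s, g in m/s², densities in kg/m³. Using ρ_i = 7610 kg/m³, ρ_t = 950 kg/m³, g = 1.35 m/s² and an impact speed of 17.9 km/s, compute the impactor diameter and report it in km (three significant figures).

d ≈ 25.0 km

Rearranging for d: d = [D / (1.28 · (7610/950)^0.38 · 17900^0.43 · 1.35^-0.25)]^(1/0.76).
D = 388000 m.
(7610/950)^0.38 = 2.205
17900^0.43 = 67.41
1.35^-0.25 = 0.9277
Denominator = 1.28 × 2.205 × 67.41 × 0.9277 = 176.5
D / 176.5 = 388000 / 176.5 = 2198
d = 2198^(1/0.76) = 2198^1.3158 = 24971 m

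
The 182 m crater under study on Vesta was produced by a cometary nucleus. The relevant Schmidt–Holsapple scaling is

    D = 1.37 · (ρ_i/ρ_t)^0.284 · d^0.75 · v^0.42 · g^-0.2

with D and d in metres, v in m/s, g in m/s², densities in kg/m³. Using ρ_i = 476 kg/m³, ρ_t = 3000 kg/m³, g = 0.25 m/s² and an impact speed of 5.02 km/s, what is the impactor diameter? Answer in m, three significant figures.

d ≈ 7.96 m

Rearranging for d: d = [D / (1.37 · (476/3000)^0.284 · 5020^0.42 · 0.25^-0.2)]^(1/0.75).
(476/3000)^0.284 = 0.5928
5020^0.42 = 35.83
0.25^-0.2 = 1.320
Denominator = 1.37 × 0.5928 × 35.83 × 1.320 = 38.41
D / 38.41 = 182 / 38.41 = 4.738
d = 4.738^(1/0.75) = 4.738^1.3333 = 7.957 m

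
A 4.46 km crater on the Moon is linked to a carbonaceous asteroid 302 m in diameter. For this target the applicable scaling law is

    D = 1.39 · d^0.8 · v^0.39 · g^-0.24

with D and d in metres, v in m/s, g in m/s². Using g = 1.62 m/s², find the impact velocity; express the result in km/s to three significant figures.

v ≈ 10.8 km/s

Rearranging for v: v = [D / (1.39 · 302^0.8 · 1.62^-0.24)]^(1/0.39).
D = 4460 m.
302^0.8 = 96.38
1.62^-0.24 = 0.8907
Denominator = 1.39 × 96.38 × 0.8907 = 119.3
D / 119.3 = 4460 / 119.3 = 37.38
v = 37.38^(1/0.39) = 37.38^2.5641 = 10775 m/s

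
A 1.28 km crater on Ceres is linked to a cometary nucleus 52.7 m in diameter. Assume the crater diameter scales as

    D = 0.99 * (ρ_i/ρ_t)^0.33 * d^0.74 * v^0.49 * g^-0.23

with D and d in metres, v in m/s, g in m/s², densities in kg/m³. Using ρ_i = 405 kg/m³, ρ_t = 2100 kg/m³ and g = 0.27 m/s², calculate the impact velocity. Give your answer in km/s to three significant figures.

Rearranging for v: v = [D / (0.99 · (405/2100)^0.33 · 52.7^0.74 · 0.27^-0.23)]^(1/0.49).
D = 1280 m.
(405/2100)^0.33 = 0.5809
52.7^0.74 = 18.80
0.27^-0.23 = 1.351
Denominator = 0.99 × 0.5809 × 18.80 × 1.351 = 14.61
D / 14.61 = 1280 / 14.61 = 87.61
v = 87.61^(1/0.49) = 87.61^2.0408 = 9212 m/s

v ≈ 9.21 km/s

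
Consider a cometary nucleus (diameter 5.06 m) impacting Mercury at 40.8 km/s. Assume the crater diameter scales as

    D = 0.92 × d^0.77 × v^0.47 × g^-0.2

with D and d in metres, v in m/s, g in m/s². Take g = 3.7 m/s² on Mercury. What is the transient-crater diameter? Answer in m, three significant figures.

In SI units: v = 40800 m/s.
d^0.77 = 5.06^0.77 = 3.485
v^0.47 = 40800^0.47 = 146.9
g^-0.2 = 3.7^-0.2 = 0.7698
D = 0.92 × 3.485 × 146.9 × 0.7698 = 362.6 m

D ≈ 363 m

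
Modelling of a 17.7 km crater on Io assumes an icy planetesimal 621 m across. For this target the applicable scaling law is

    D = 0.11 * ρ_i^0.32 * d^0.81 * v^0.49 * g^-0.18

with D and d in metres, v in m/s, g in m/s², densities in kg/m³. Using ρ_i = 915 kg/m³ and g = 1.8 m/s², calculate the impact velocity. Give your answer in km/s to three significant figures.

Rearranging for v: v = [D / (0.11 · 915^0.32 · 621^0.81 · 1.8^-0.18)]^(1/0.49).
D = 17700 m.
915^0.32 = 8.865
621^0.81 = 183.0
1.8^-0.18 = 0.8996
Denominator = 0.11 × 8.865 × 183.0 × 0.8996 = 160.5
D / 160.5 = 17700 / 160.5 = 110.3
v = 110.3^(1/0.49) = 110.3^2.0408 = 14740 m/s

v ≈ 14.7 km/s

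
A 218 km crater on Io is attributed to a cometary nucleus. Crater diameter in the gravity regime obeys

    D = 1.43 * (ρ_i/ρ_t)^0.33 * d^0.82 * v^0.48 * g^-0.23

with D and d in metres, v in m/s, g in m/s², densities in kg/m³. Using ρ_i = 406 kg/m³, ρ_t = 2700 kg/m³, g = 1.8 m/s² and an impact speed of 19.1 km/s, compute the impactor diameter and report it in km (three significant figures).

Rearranging for d: d = [D / (1.43 · (406/2700)^0.33 · 19100^0.48 · 1.8^-0.23)]^(1/0.82).
D = 218000 m.
(406/2700)^0.33 = 0.5351
19100^0.48 = 113.5
1.8^-0.23 = 0.8735
Denominator = 1.43 × 0.5351 × 113.5 × 0.8735 = 75.86
D / 75.86 = 218000 / 75.86 = 2874
d = 2874^(1/0.82) = 2874^1.2195 = 16505 m

d ≈ 16.5 km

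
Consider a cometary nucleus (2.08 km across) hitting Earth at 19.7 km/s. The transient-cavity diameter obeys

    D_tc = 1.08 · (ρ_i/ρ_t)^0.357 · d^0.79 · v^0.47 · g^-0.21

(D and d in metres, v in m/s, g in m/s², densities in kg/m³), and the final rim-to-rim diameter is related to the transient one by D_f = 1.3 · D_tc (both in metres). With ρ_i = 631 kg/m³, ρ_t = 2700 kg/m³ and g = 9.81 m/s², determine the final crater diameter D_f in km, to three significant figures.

D_f ≈ 22.6 km

In SI: d = 2080 m, v = 19700 m/s.
(ρ_i/ρ_t)^0.357 = (631/2700)^0.357 = 0.5951
d^0.79 = 2080^0.79 = 418.1
v^0.47 = 19700^0.47 = 104.3
g^-0.21 = 9.81^-0.21 = 0.6191
D_tc = 1.08 × 0.5951 × 418.1 × 104.3 × 0.6191 = 17350 m
D_f = 1.3 × 17350 = 22555 m
     = 22.55 km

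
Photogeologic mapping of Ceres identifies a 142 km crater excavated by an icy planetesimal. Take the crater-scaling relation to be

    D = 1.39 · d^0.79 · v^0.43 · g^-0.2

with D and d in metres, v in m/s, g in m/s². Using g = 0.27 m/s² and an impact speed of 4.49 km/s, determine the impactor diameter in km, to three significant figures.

d ≈ 16.2 km

Rearranging for d: d = [D / (1.39 · 4490^0.43 · 0.27^-0.2)]^(1/0.79).
D = 142000 m.
4490^0.43 = 37.19
0.27^-0.2 = 1.299
Denominator = 1.39 × 37.19 × 1.299 = 67.15
D / 67.15 = 142000 / 67.15 = 2115
d = 2115^(1/0.79) = 2115^1.2658 = 16187 m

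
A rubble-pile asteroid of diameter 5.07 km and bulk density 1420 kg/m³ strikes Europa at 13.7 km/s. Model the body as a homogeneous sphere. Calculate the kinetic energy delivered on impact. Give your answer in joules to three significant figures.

d = 5070 m; v = 13700 m/s.
Mass m = (π/6) ρ d³ = (π/6) × 1420 × (5070)³ = 9.690 × 10^13 kg
E = ½ m v² = 0.5 × 9.690 × 10^13 × (13700)² = 9.094 × 10^21 J

E ≈ 9.09 × 10^21 J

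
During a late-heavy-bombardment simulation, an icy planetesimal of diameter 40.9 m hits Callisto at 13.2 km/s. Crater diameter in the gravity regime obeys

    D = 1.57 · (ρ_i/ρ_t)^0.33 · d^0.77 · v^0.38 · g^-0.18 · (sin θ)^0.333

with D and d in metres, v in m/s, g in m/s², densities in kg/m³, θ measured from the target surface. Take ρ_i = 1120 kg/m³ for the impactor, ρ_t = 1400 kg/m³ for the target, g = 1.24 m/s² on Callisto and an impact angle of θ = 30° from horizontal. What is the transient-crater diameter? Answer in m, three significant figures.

D ≈ 714 m

In SI units: v = 13200 m/s.
(ρ_i/ρ_t)^0.33 = (1120/1400)^0.33 = 0.9290
d^0.77 = 40.9^0.77 = 17.42
v^0.38 = 13200^0.38 = 36.80
g^-0.18 = 1.24^-0.18 = 0.9620
(sin 30°)^0.333 = 0.5000^0.333 = 0.7939
D = 1.57 × 0.9290 × 17.42 × 36.80 × 0.9620 × 0.7939 = 714.1 m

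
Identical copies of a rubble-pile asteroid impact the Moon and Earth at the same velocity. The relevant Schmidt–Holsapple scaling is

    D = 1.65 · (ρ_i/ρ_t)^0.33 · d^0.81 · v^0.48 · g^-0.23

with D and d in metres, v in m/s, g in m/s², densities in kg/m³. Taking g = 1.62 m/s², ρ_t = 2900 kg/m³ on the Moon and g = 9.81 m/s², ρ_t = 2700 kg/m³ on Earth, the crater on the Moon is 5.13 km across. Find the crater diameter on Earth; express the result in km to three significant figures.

The impactor-only factors (d, v, ρ_i) cancel in the ratio, leaving D_Earth/D_Moon = (g_Earth/g_Moon)^-0.23 · (ρ_t,Moon/ρ_t,Earth)^0.33.
(9.81/1.62)^-0.23 = 6.056^-0.23 = 0.6608
(2900/2700)^0.33 = 1.074^0.33 = 1.024
Ratio = 0.6608 × 1.024 = 0.6767
D_Earth = 0.6767 × 5.13 km = 3.47 km

D ≈ 3.47 km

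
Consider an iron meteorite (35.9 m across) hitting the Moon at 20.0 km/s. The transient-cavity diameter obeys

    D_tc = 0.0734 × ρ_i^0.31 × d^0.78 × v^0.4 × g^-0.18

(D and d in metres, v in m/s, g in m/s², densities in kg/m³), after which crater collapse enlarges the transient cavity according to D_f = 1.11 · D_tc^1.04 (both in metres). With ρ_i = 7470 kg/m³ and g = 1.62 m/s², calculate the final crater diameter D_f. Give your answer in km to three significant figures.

v = 20000 m/s.
ρ_i^0.31 = 7470^0.31 = 15.88
d^0.78 = 35.9^0.78 = 16.33
v^0.4 = 20000^0.4 = 52.53
g^-0.18 = 1.62^-0.18 = 0.9168
D_tc = 0.0734 × 15.88 × 16.33 × 52.53 × 0.9168 = 916.7 m
D_f = 1.11 × (916.7)^1.04 = 1337 m
     = 1.337 km

D_f ≈ 1.34 km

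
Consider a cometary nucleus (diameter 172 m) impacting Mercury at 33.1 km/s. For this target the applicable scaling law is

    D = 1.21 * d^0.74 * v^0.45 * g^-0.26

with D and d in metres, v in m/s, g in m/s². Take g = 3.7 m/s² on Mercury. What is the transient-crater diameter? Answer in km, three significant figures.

In SI units: v = 33100 m/s.
d^0.74 = 172^0.74 = 45.11
v^0.45 = 33100^0.45 = 108.1
g^-0.26 = 3.7^-0.26 = 0.7117
D = 1.21 × 45.11 × 108.1 × 0.7117 = 4199 m
   = 4.199 km

D ≈ 4.20 km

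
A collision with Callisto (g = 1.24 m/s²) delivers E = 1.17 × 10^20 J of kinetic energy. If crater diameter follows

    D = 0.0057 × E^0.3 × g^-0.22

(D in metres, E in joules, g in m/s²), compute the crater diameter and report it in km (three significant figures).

D ≈ 5.70 km

E^0.3 = (1.17 × 10^20)^0.3 = 1.048 × 10^6
g^-0.22 = 1.24^-0.22 = 0.9538
D = 0.0057 × 1.048 × 10^6 × 0.9538 = 5698 m
   = 5.698 km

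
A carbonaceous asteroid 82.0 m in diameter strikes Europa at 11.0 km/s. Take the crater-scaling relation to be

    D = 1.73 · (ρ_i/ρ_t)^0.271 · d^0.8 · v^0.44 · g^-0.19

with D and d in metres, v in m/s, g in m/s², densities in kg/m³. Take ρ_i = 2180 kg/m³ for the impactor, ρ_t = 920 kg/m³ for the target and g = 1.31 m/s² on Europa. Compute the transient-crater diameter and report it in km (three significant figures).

D ≈ 4.23 km

In SI units: v = 11000 m/s.
(ρ_i/ρ_t)^0.271 = (2180/920)^0.271 = 1.263
d^0.8 = 82^0.8 = 33.97
v^0.44 = 11000^0.44 = 60.01
g^-0.19 = 1.31^-0.19 = 0.9500
D = 1.73 × 1.263 × 33.97 × 60.01 × 0.9500 = 4231 m
   = 4.231 km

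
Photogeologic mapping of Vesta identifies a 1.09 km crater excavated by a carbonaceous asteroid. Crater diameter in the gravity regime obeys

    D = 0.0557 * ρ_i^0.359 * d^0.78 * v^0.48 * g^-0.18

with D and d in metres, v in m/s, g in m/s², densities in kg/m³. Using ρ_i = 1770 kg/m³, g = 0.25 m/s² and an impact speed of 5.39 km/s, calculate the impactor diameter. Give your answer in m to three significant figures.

d ≈ 37.3 m

Rearranging for d: d = [D / (0.0557 · 1770^0.359 · 5390^0.48 · 0.25^-0.18)]^(1/0.78).
D = 1090 m.
1770^0.359 = 14.66
5390^0.48 = 61.82
0.25^-0.18 = 1.283
Denominator = 0.0557 × 14.66 × 61.82 × 1.283 = 64.77
D / 64.77 = 1090 / 64.77 = 16.83
d = 16.83^(1/0.78) = 16.83^1.2821 = 37.32 m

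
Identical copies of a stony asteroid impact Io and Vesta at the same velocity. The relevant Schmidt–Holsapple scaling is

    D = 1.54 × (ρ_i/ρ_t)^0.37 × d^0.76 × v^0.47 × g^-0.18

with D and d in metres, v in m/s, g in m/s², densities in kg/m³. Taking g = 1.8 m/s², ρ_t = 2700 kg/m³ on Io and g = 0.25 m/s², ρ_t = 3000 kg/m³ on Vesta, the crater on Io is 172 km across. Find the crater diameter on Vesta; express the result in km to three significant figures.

The impactor-only factors (d, v, ρ_i) cancel in the ratio, leaving D_Vesta/D_Io = (g_Vesta/g_Io)^-0.18 · (ρ_t,Io/ρ_t,Vesta)^0.37.
(0.25/1.8)^-0.18 = 0.1389^-0.18 = 1.427
(2700/3000)^0.37 = 0.9000^0.37 = 0.9618
Ratio = 1.427 × 0.9618 = 1.372
D_Vesta = 1.372 × 172 km = 236 km

D ≈ 236 km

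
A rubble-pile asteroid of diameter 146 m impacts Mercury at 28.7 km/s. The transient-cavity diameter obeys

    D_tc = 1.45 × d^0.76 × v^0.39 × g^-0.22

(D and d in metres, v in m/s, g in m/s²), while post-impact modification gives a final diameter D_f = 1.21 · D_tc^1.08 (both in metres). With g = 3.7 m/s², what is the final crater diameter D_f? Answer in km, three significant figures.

D_f ≈ 5.97 km

v = 28700 m/s.
d^0.76 = 146^0.76 = 44.15
v^0.39 = 28700^0.39 = 54.77
g^-0.22 = 3.7^-0.22 = 0.7499
D_tc = 1.45 × 44.15 × 54.77 × 0.7499 = 2629 m
D_f = 1.21 × (2629)^1.08 = 5973 m
     = 5.973 km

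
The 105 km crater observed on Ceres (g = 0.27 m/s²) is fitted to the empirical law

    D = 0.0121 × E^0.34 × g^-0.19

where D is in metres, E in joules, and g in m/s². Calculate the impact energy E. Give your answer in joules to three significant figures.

Rearranging: E = [D / (0.0121 · g^-0.19)]^(1/0.34).
D = 105000 m.
g^-0.19 = 0.27^-0.19 = 1.282
D / (0.0121 × 1.282) = 105000 / (0.01551) = 6.770 × 10^6
E = (6.770 × 10^6)^2.9412 = 1.231 × 10^20 J

E ≈ 1.23 × 10^20 J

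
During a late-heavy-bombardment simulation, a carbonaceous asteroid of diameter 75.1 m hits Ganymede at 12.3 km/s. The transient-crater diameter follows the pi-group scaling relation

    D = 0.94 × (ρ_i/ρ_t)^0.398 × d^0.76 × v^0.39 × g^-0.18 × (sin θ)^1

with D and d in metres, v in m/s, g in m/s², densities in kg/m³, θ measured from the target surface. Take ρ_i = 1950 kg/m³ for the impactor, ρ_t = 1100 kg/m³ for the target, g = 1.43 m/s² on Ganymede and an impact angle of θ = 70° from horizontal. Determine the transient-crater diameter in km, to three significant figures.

In SI units: v = 12300 m/s.
(ρ_i/ρ_t)^0.398 = (1950/1100)^0.398 = 1.256
d^0.76 = 75.1^0.76 = 26.64
v^0.39 = 12300^0.39 = 39.36
g^-0.18 = 1.43^-0.18 = 0.9376
(sin 70°)^1 = 0.9397^1 = 0.9397
D = 0.94 × 1.256 × 26.64 × 39.36 × 0.9376 × 0.9397 = 1091 m
   = 1.091 km

D ≈ 1.09 km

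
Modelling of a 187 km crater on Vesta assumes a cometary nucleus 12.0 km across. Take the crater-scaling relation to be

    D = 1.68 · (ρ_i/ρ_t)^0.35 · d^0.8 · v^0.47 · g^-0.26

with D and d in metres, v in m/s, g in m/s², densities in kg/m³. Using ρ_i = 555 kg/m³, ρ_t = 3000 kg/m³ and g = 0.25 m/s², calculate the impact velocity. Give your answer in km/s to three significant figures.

Rearranging for v: v = [D / (1.68 · (555/3000)^0.35 · 12000^0.8 · 0.25^-0.26)]^(1/0.47).
D = 187000 m.
(555/3000)^0.35 = 0.5540
12000^0.8 = 1834
0.25^-0.26 = 1.434
Denominator = 1.68 × 0.5540 × 1834 × 1.434 = 2448
D / 2448 = 187000 / 2448 = 76.39
v = 76.39^(1/0.47) = 76.39^2.1277 = 10152 m/s

v ≈ 10.2 km/s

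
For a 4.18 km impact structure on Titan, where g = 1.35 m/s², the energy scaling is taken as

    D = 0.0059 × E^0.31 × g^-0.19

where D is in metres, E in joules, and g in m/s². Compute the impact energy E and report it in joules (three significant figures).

Rearranging: E = [D / (0.0059 · g^-0.19)]^(1/0.31).
D = 4180 m.
g^-0.19 = 1.35^-0.19 = 0.9446
D / (0.0059 × 0.9446) = 4180 / (5.573 × 10^-3) = 7.500 × 10^5
E = (7.500 × 10^5)^3.2258 = 8.949 × 10^18 J

E ≈ 8.95 × 10^18 J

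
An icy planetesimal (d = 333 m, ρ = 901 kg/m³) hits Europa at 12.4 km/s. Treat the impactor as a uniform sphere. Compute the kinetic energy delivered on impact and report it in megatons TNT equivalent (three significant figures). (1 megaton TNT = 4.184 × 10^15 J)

E ≈ 320 Mt TNT

v = 12400 m/s.
Mass m = (π/6) ρ d³ = (π/6) × 901 × (333)³ = 1.742 × 10^10 kg
E = ½ m v² = 0.5 × 1.742 × 10^10 × (12400)² = 1.339 × 10^18 J
   = 1.339 × 10^18 / 4.184×10^15 = 320.0 Mt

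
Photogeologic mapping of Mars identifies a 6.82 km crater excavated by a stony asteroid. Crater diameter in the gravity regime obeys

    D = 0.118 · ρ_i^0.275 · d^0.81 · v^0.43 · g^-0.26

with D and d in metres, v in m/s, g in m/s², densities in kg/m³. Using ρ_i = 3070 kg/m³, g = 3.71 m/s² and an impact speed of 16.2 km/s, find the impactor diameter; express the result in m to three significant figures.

Rearranging for d: d = [D / (0.118 · 3070^0.275 · 16200^0.43 · 3.71^-0.26)]^(1/0.81).
D = 6820 m.
3070^0.275 = 9.098
16200^0.43 = 64.58
3.71^-0.26 = 0.7112
Denominator = 0.118 × 9.098 × 64.58 × 0.7112 = 49.31
D / 49.31 = 6820 / 49.31 = 138.3
d = 138.3^(1/0.81) = 138.3^1.2346 = 439.6 m

d ≈ 440 m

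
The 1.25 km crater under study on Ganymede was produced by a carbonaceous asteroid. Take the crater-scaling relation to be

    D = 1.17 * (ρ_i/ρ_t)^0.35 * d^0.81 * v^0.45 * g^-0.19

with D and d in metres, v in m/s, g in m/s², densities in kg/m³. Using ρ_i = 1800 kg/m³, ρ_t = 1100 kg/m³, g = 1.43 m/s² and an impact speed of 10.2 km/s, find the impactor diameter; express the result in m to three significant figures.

d ≈ 28.6 m

Rearranging for d: d = [D / (1.17 · (1800/1100)^0.35 · 10200^0.45 · 1.43^-0.19)]^(1/0.81).
D = 1250 m.
(1800/1100)^0.35 = 1.188
10200^0.45 = 63.66
1.43^-0.19 = 0.9343
Denominator = 1.17 × 1.188 × 63.66 × 0.9343 = 82.67
D / 82.67 = 1250 / 82.67 = 15.12
d = 15.12^(1/0.81) = 15.12^1.2346 = 28.59 m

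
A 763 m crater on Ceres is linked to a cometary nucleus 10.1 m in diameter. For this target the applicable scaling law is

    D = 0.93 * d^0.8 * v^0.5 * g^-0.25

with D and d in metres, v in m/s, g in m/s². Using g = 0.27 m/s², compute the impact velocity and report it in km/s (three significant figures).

Rearranging for v: v = [D / (0.93 · 10.1^0.8 · 0.27^-0.25)]^(1/0.5).
10.1^0.8 = 6.360
0.27^-0.25 = 1.387
Denominator = 0.93 × 6.360 × 1.387 = 8.204
D / 8.204 = 763 / 8.204 = 93.00
v = 93.00^(1/0.5) = 93.00^2 = 8649 m/s

v ≈ 8.65 km/s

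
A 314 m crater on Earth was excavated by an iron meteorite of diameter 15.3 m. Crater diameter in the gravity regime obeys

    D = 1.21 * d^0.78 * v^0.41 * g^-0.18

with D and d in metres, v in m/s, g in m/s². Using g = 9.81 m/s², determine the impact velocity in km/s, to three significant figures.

Rearranging for v: v = [D / (1.21 · 15.3^0.78 · 9.81^-0.18)]^(1/0.41).
15.3^0.78 = 8.396
9.81^-0.18 = 0.6630
Denominator = 1.21 × 8.396 × 0.6630 = 6.736
D / 6.736 = 314 / 6.736 = 46.62
v = 46.62^(1/0.41) = 46.62^2.439 = 11739 m/s

v ≈ 11.7 km/s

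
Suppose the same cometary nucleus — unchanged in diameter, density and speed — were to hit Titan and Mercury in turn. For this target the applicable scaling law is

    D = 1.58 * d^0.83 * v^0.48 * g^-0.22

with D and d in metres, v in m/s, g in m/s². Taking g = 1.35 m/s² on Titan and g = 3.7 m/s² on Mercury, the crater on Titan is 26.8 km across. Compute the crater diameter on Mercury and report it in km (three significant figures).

D ≈ 21.5 km

All impactor-dependent factors cancel in the ratio, leaving D_Mercury/D_Titan = (g_Mercury/g_Titan)^-0.22.
(3.7/1.35)^-0.22 = 2.741^-0.22 = 0.8011
D_Mercury = 0.8011 × 26.8 km = 21.5 km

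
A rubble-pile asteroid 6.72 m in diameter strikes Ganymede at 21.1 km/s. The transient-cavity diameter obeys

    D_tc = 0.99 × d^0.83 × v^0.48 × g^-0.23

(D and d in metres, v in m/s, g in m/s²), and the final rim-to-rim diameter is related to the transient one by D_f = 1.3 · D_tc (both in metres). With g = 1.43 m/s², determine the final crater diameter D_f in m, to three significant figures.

v = 21100 m/s.
d^0.83 = 6.72^0.83 = 4.861
v^0.48 = 21100^0.48 = 119.0
g^-0.23 = 1.43^-0.23 = 0.9210
D_tc = 0.99 × 4.861 × 119.0 × 0.9210 = 527.4 m
D_f = 1.3 × 527.4 = 685.6 m

D_f ≈ 686 m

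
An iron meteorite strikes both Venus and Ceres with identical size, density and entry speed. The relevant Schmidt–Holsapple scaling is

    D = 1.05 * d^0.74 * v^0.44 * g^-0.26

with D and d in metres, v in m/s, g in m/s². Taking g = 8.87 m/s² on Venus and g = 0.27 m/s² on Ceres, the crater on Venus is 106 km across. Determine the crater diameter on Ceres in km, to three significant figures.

All impactor-dependent factors cancel in the ratio, leaving D_Ceres/D_Venus = (g_Ceres/g_Venus)^-0.26.
(0.27/8.87)^-0.26 = 0.03044^-0.26 = 2.479
D_Ceres = 2.479 × 106 km = 263 km

D ≈ 263 km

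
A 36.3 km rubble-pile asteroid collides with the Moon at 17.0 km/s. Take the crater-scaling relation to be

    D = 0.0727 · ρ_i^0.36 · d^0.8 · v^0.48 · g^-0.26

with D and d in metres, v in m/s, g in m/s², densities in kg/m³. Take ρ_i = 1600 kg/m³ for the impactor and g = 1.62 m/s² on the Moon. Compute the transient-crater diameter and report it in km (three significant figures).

D ≈ 436 km

In SI units: d = 36300 m, v = 17000 m/s.
ρ_i^0.36 = 1600^0.36 = 14.24
d^0.8 = 36300^0.8 = 4446
v^0.48 = 17000^0.48 = 107.3
g^-0.26 = 1.62^-0.26 = 0.8821
D = 0.0727 × 14.24 × 4446 × 107.3 × 0.8821 = 4.356 × 10^5 m
   = 435.6 km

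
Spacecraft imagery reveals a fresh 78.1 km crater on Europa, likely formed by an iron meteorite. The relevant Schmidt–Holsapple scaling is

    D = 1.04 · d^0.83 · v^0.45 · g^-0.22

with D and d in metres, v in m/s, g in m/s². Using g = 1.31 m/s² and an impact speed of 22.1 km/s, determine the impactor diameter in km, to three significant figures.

Rearranging for d: d = [D / (1.04 · 22100^0.45 · 1.31^-0.22)]^(1/0.83).
D = 78100 m.
22100^0.45 = 90.15
1.31^-0.22 = 0.9423
Denominator = 1.04 × 90.15 × 0.9423 = 88.35
D / 88.35 = 78100 / 88.35 = 884.0
d = 884.0^(1/0.83) = 884.0^1.2048 = 3547 m

d ≈ 3.55 km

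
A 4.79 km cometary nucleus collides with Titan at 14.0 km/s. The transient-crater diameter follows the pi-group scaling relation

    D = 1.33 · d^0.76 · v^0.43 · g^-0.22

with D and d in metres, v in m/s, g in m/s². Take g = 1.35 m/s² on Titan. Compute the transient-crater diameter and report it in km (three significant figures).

D ≈ 47.3 km

In SI units: d = 4790 m, v = 14000 m/s.
d^0.76 = 4790^0.76 = 626.7
v^0.43 = 14000^0.43 = 60.65
g^-0.22 = 1.35^-0.22 = 0.9361
D = 1.33 × 626.7 × 60.65 × 0.9361 = 47322 m
   = 47.32 km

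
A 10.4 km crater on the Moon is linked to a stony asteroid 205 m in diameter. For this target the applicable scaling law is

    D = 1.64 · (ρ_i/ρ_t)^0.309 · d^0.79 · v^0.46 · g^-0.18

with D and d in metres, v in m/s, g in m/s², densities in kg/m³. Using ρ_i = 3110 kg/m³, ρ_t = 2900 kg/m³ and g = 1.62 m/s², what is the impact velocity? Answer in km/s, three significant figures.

Rearranging for v: v = [D / (1.64 · (3110/2900)^0.309 · 205^0.79 · 1.62^-0.18)]^(1/0.46).
D = 10400 m.
(3110/2900)^0.309 = 1.022
205^0.79 = 67.03
1.62^-0.18 = 0.9168
Denominator = 1.64 × 1.022 × 67.03 × 0.9168 = 103.0
D / 103.0 = 10400 / 103.0 = 101.0
v = 101.0^(1/0.46) = 101.0^2.1739 = 22761 m/s

v ≈ 22.8 km/s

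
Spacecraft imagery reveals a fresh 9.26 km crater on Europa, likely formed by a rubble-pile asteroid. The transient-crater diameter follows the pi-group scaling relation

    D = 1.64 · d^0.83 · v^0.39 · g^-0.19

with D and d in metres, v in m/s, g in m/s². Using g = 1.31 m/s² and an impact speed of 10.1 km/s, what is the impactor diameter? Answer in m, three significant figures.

d ≈ 463 m

Rearranging for d: d = [D / (1.64 · 10100^0.39 · 1.31^-0.19)]^(1/0.83).
D = 9260 m.
10100^0.39 = 36.45
1.31^-0.19 = 0.9500
Denominator = 1.64 × 36.45 × 0.9500 = 56.79
D / 56.79 = 9260 / 56.79 = 163.1
d = 163.1^(1/0.83) = 163.1^1.2048 = 463.0 m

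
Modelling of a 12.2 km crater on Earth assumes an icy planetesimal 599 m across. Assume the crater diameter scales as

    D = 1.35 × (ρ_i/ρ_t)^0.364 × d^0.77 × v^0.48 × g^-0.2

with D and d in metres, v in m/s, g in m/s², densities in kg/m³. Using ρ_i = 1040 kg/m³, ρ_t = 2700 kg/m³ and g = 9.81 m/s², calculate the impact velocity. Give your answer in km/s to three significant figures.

Rearranging for v: v = [D / (1.35 · (1040/2700)^0.364 · 599^0.77 · 9.81^-0.2)]^(1/0.48).
D = 12200 m.
(1040/2700)^0.364 = 0.7066
599^0.77 = 137.6
9.81^-0.2 = 0.6334
Denominator = 1.35 × 0.7066 × 137.6 × 0.6334 = 83.14
D / 83.14 = 12200 / 83.14 = 146.7
v = 146.7^(1/0.48) = 146.7^2.0833 = 32608 m/s

v ≈ 32.6 km/s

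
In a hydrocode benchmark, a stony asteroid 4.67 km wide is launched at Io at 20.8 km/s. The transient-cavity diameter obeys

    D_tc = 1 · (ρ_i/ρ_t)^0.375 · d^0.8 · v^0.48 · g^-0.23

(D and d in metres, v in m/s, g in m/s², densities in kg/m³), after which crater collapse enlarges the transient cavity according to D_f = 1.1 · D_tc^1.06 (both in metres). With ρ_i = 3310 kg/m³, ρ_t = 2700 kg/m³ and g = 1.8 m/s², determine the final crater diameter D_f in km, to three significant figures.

D_f ≈ 210 km

In SI: d = 4670 m, v = 20800 m/s.
(ρ_i/ρ_t)^0.375 = (3310/2700)^0.375 = 1.079
d^0.8 = 4670^0.8 = 861.9
v^0.48 = 20800^0.48 = 118.2
g^-0.23 = 1.8^-0.23 = 0.8735
D_tc = 1 × 1.079 × 861.9 × 118.2 × 0.8735 = 96020 m
D_f = 1.1 × (96020)^1.06 = 2.102 × 10^5 m
     = 210.2 km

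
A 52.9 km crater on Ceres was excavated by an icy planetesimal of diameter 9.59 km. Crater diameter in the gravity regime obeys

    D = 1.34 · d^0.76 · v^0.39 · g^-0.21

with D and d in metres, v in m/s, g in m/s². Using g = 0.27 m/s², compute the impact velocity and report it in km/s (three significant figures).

v ≈ 5.25 km/s

Rearranging for v: v = [D / (1.34 · 9590^0.76 · 0.27^-0.21)]^(1/0.39).
D = 52900 m.
9590^0.76 = 1062
0.27^-0.21 = 1.316
Denominator = 1.34 × 1062 × 1.316 = 1873
D / 1873 = 52900 / 1873 = 28.24
v = 28.24^(1/0.39) = 28.24^2.5641 = 5250 m/s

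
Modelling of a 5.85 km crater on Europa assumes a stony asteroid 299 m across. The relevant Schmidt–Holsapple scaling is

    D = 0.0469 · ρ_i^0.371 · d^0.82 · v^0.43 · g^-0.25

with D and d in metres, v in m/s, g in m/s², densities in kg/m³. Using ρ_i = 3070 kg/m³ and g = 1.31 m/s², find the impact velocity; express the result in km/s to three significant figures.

Rearranging for v: v = [D / (0.0469 · 3070^0.371 · 299^0.82 · 1.31^-0.25)]^(1/0.43).
D = 5850 m.
3070^0.371 = 19.67
299^0.82 = 107.2
1.31^-0.25 = 0.9347
Denominator = 0.0469 × 19.67 × 107.2 × 0.9347 = 92.44
D / 92.44 = 5850 / 92.44 = 63.28
v = 63.28^(1/0.43) = 63.28^2.3256 = 15453 m/s

v ≈ 15.5 km/s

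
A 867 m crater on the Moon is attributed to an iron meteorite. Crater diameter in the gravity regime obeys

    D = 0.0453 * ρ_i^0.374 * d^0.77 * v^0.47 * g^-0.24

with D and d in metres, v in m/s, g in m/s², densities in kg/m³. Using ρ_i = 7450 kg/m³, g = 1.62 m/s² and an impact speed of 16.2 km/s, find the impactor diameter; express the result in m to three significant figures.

d ≈ 15.0 m

Rearranging for d: d = [D / (0.0453 · 7450^0.374 · 16200^0.47 · 1.62^-0.24)]^(1/0.77).
7450^0.374 = 28.07
16200^0.47 = 95.16
1.62^-0.24 = 0.8907
Denominator = 0.0453 × 28.07 × 95.16 × 0.8907 = 107.8
D / 107.8 = 867 / 107.8 = 8.043
d = 8.043^(1/0.77) = 8.043^1.2987 = 14.99 m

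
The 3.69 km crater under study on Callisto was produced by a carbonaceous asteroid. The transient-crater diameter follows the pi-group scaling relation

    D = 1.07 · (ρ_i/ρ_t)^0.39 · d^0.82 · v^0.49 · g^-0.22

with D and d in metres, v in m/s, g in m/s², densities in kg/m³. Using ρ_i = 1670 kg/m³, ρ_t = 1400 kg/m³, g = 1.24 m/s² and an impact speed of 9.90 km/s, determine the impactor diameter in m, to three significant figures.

Rearranging for d: d = [D / (1.07 · (1670/1400)^0.39 · 9900^0.49 · 1.24^-0.22)]^(1/0.82).
D = 3690 m.
(1670/1400)^0.39 = 1.071
9900^0.49 = 90.75
1.24^-0.22 = 0.9538
Denominator = 1.07 × 1.071 × 90.75 × 0.9538 = 99.19
D / 99.19 = 3690 / 99.19 = 37.20
d = 37.20^(1/0.82) = 37.20^1.2195 = 82.28 m

d ≈ 82.3 m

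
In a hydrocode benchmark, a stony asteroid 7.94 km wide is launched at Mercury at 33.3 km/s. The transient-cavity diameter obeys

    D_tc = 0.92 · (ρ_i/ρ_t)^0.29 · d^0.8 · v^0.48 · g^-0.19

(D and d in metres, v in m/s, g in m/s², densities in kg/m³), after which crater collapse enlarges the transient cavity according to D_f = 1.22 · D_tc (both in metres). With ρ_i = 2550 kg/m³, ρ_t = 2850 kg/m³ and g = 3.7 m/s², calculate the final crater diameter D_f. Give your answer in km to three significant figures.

D_f ≈ 166 km

In SI: d = 7940 m, v = 33300 m/s.
(ρ_i/ρ_t)^0.29 = (2550/2850)^0.29 = 0.9683
d^0.8 = 7940^0.8 = 1318
v^0.48 = 33300^0.48 = 148.2
g^-0.19 = 3.7^-0.19 = 0.7799
D_tc = 0.92 × 0.9683 × 1318 × 148.2 × 0.7799 = 1.357 × 10^5 m
D_f = 1.22 × 1.357 × 10^5 = 1.656 × 10^5 m
     = 165.6 km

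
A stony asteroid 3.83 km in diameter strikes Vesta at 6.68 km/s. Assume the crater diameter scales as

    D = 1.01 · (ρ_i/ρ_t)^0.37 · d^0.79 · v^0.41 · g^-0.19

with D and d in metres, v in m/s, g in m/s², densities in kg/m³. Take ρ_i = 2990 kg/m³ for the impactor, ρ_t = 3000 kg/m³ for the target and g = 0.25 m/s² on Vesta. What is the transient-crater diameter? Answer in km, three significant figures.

In SI units: d = 3830 m, v = 6680 m/s.
(ρ_i/ρ_t)^0.37 = (2990/3000)^0.37 = 0.9988
d^0.79 = 3830^0.79 = 677.2
v^0.41 = 6680^0.41 = 37.00
g^-0.19 = 0.25^-0.19 = 1.301
D = 1.01 × 0.9988 × 677.2 × 37.00 × 1.301 = 32885 m
   = 32.88 km

D ≈ 32.9 km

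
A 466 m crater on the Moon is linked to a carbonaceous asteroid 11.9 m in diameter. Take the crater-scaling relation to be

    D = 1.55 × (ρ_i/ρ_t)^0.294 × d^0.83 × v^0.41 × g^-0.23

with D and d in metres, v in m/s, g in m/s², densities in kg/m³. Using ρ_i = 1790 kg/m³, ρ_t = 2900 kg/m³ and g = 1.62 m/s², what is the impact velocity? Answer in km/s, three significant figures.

v ≈ 13.6 km/s

Rearranging for v: v = [D / (1.55 · (1790/2900)^0.294 · 11.9^0.83 · 1.62^-0.23)]^(1/0.41).
(1790/2900)^0.294 = 0.8677
11.9^0.83 = 7.811
1.62^-0.23 = 0.8950
Denominator = 1.55 × 0.8677 × 7.811 × 0.8950 = 9.402
D / 9.402 = 466 / 9.402 = 49.56
v = 49.56^(1/0.41) = 49.56^2.439 = 13628 m/s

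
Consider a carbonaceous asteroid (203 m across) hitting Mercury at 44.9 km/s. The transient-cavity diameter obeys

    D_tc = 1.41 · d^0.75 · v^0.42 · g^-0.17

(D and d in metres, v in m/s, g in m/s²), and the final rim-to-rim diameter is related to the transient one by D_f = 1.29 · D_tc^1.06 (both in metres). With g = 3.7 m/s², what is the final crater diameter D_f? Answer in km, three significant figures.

D_f ≈ 11.8 km

v = 44900 m/s.
d^0.75 = 203^0.75 = 53.78
v^0.42 = 44900^0.42 = 89.94
g^-0.17 = 3.7^-0.17 = 0.8006
D_tc = 1.41 × 53.78 × 89.94 × 0.8006 = 5460 m
D_f = 1.29 × (5460)^1.06 = 11804 m
     = 11.80 km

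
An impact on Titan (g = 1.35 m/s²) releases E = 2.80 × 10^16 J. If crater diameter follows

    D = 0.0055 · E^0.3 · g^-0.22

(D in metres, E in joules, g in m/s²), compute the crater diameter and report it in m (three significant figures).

E^0.3 = (2.80 × 10^16)^0.3 = 8.593 × 10^4
g^-0.22 = 1.35^-0.22 = 0.9361
D = 0.0055 × 8.593 × 10^4 × 0.9361 = 442.4 m

D ≈ 442 m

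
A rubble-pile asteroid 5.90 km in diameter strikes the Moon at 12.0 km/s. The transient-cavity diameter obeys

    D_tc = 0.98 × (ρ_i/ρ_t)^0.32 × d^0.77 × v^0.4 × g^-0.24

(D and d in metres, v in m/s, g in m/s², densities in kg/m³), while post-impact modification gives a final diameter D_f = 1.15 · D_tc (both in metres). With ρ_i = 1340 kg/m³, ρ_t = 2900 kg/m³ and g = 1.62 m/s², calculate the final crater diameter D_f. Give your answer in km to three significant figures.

In SI: d = 5900 m, v = 12000 m/s.
(ρ_i/ρ_t)^0.32 = (1340/2900)^0.32 = 0.7811
d^0.77 = 5900^0.77 = 800.9
v^0.4 = 12000^0.4 = 42.82
g^-0.24 = 1.62^-0.24 = 0.8907
D_tc = 0.98 × 0.7811 × 800.9 × 42.82 × 0.8907 = 23380 m
D_f = 1.15 × 23380 = 26887 m
     = 26.89 km

D_f ≈ 26.9 km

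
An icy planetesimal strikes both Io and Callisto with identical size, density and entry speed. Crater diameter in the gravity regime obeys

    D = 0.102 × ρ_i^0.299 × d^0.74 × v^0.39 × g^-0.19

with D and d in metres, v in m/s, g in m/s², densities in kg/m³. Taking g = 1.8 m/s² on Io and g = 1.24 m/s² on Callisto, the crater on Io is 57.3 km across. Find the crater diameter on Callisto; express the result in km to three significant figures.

D ≈ 61.5 km

All impactor-dependent factors cancel in the ratio, leaving D_Callisto/D_Io = (g_Callisto/g_Io)^-0.19.
(1.24/1.8)^-0.19 = 0.6889^-0.19 = 1.073
D_Callisto = 1.073 × 57.3 km = 61.5 km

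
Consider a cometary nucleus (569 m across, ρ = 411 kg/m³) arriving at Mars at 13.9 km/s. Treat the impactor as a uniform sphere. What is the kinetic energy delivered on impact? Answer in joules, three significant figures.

v = 13900 m/s.
Mass m = (π/6) ρ d³ = (π/6) × 411 × (569)³ = 3.964 × 10^10 kg
E = ½ m v² = 0.5 × 3.964 × 10^10 × (13900)² = 3.829 × 10^18 J

E ≈ 3.83 × 10^18 J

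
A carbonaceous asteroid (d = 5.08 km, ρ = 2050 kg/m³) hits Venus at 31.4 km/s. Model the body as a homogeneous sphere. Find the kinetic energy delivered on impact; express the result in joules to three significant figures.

E ≈ 6.94 × 10^22 J

d = 5080 m; v = 31400 m/s.
Mass m = (π/6) ρ d³ = (π/6) × 2050 × (5080)³ = 1.407 × 10^14 kg
E = ½ m v² = 0.5 × 1.407 × 10^14 × (31400)² = 6.936 × 10^22 J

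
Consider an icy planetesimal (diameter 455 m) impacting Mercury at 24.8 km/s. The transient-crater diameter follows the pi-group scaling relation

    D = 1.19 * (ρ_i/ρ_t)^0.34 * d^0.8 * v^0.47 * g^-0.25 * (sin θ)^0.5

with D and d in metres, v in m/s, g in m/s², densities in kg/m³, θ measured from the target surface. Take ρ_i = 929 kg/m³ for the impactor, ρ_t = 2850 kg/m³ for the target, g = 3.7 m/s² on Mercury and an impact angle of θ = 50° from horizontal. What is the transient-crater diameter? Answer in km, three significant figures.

D ≈ 7.98 km

In SI units: v = 24800 m/s.
(ρ_i/ρ_t)^0.34 = (929/2850)^0.34 = 0.6831
d^0.8 = 455^0.8 = 133.8
v^0.47 = 24800^0.47 = 116.2
g^-0.25 = 3.7^-0.25 = 0.7210
(sin 50°)^0.5 = 0.7660^0.5 = 0.8752
D = 1.19 × 0.6831 × 133.8 × 116.2 × 0.7210 × 0.8752 = 7975 m
   = 7.975 km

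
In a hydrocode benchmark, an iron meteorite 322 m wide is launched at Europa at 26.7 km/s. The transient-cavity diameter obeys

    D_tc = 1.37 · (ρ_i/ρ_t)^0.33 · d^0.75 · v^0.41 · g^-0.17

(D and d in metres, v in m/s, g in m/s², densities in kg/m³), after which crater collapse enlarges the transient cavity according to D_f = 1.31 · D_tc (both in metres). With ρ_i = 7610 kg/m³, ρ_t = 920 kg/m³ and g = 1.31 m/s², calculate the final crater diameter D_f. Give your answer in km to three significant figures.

D_f ≈ 17.1 km

v = 26700 m/s.
(ρ_i/ρ_t)^0.33 = (7610/920)^0.33 = 2.008
d^0.75 = 322^0.75 = 76.01
v^0.41 = 26700^0.41 = 65.29
g^-0.17 = 1.31^-0.17 = 0.9551
D_tc = 1.37 × 2.008 × 76.01 × 65.29 × 0.9551 = 13040 m
D_f = 1.31 × 13040 = 17082 m
     = 17.08 km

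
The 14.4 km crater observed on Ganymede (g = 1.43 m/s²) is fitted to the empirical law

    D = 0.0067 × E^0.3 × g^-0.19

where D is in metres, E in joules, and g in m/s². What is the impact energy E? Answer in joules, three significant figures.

E ≈ 1.61 × 10^21 J

Rearranging: E = [D / (0.0067 · g^-0.19)]^(1/0.3).
D = 14400 m.
g^-0.19 = 1.43^-0.19 = 0.9343
D / (0.0067 × 0.9343) = 14400 / (6.260 × 10^-3) = 2.300 × 10^6
E = (2.300 × 10^6)^3.3333 = 1.605 × 10^21 J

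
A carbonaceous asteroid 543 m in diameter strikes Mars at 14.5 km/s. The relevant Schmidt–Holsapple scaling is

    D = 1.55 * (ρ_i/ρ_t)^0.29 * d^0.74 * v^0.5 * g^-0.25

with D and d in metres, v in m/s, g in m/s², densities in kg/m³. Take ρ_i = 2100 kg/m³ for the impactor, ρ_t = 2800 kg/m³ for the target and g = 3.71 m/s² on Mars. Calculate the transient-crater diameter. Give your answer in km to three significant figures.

D ≈ 13.1 km

In SI units: v = 14500 m/s.
(ρ_i/ρ_t)^0.29 = (2100/2800)^0.29 = 0.9200
d^0.74 = 543^0.74 = 105.6
v^0.5 = 14500^0.5 = 120.4
g^-0.25 = 3.71^-0.25 = 0.7205
D = 1.55 × 0.9200 × 105.6 × 120.4 × 0.7205 = 13063 m
   = 13.06 km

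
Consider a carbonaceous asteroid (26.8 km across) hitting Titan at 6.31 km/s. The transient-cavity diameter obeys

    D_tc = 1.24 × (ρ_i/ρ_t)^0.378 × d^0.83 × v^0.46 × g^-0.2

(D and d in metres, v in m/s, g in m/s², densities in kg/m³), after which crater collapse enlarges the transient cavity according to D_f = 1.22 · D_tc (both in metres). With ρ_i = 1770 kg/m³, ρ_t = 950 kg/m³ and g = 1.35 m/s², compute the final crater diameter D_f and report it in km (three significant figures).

In SI: d = 26800 m, v = 6310 m/s.
(ρ_i/ρ_t)^0.378 = (1770/950)^0.378 = 1.265
d^0.83 = 26800^0.83 = 4735
v^0.46 = 6310^0.46 = 55.98
g^-0.2 = 1.35^-0.2 = 0.9417
D_tc = 1.24 × 1.265 × 4735 × 55.98 × 0.9417 = 3.915 × 10^5 m
D_f = 1.22 × 3.915 × 10^5 = 4.776 × 10^5 m
     = 477.6 km

D_f ≈ 478 km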